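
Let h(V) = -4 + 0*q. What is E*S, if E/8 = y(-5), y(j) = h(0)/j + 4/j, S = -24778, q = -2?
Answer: 0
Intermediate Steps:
h(V) = -4 (h(V) = -4 + 0*(-2) = -4 + 0 = -4)
y(j) = 0 (y(j) = -4/j + 4/j = 0)
E = 0 (E = 8*0 = 0)
E*S = 0*(-24778) = 0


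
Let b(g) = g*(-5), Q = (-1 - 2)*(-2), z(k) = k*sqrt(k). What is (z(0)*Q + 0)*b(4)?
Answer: 0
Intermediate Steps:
z(k) = k**(3/2)
Q = 6 (Q = -3*(-2) = 6)
b(g) = -5*g
(z(0)*Q + 0)*b(4) = (0**(3/2)*6 + 0)*(-5*4) = (0*6 + 0)*(-20) = (0 + 0)*(-20) = 0*(-20) = 0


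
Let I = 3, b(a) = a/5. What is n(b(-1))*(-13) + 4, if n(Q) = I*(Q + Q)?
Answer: 98/5 ≈ 19.600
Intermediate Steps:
b(a) = a/5 (b(a) = a*(⅕) = a/5)
n(Q) = 6*Q (n(Q) = 3*(Q + Q) = 3*(2*Q) = 6*Q)
n(b(-1))*(-13) + 4 = (6*((⅕)*(-1)))*(-13) + 4 = (6*(-⅕))*(-13) + 4 = -6/5*(-13) + 4 = 78/5 + 4 = 98/5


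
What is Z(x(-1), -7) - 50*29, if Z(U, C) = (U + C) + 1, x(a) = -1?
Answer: -1457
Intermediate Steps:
Z(U, C) = 1 + C + U (Z(U, C) = (C + U) + 1 = 1 + C + U)
Z(x(-1), -7) - 50*29 = (1 - 7 - 1) - 50*29 = -7 - 1450 = -1457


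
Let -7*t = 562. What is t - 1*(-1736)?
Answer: 11590/7 ≈ 1655.7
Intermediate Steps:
t = -562/7 (t = -1/7*562 = -562/7 ≈ -80.286)
t - 1*(-1736) = -562/7 - 1*(-1736) = -562/7 + 1736 = 11590/7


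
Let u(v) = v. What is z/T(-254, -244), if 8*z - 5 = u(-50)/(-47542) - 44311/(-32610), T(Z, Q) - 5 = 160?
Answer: 4929993581/1023227449200 ≈ 0.0048181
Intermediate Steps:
T(Z, Q) = 165 (T(Z, Q) = 5 + 160 = 165)
z = 4929993581/6201378480 (z = 5/8 + (-50/(-47542) - 44311/(-32610))/8 = 5/8 + (-50*(-1/47542) - 44311*(-1/32610))/8 = 5/8 + (25/23771 + 44311/32610)/8 = 5/8 + (⅛)*(1054132031/775172310) = 5/8 + 1054132031/6201378480 = 4929993581/6201378480 ≈ 0.79498)
z/T(-254, -244) = (4929993581/6201378480)/165 = (4929993581/6201378480)*(1/165) = 4929993581/1023227449200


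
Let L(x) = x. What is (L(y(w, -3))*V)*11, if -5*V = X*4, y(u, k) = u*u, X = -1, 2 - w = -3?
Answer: 220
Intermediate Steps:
w = 5 (w = 2 - 1*(-3) = 2 + 3 = 5)
y(u, k) = u²
V = ⅘ (V = -(-1)*4/5 = -⅕*(-4) = ⅘ ≈ 0.80000)
(L(y(w, -3))*V)*11 = (5²*(⅘))*11 = (25*(⅘))*11 = 20*11 = 220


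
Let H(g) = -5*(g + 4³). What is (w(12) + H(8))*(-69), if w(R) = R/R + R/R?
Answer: 24702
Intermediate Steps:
H(g) = -320 - 5*g (H(g) = -5*(g + 64) = -5*(64 + g) = -320 - 5*g)
w(R) = 2 (w(R) = 1 + 1 = 2)
(w(12) + H(8))*(-69) = (2 + (-320 - 5*8))*(-69) = (2 + (-320 - 40))*(-69) = (2 - 360)*(-69) = -358*(-69) = 24702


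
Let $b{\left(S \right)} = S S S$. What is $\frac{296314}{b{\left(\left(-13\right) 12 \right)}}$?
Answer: $- \frac{148157}{1898208} \approx -0.078051$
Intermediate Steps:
$b{\left(S \right)} = S^{3}$ ($b{\left(S \right)} = S^{2} S = S^{3}$)
$\frac{296314}{b{\left(\left(-13\right) 12 \right)}} = \frac{296314}{\left(\left(-13\right) 12\right)^{3}} = \frac{296314}{\left(-156\right)^{3}} = \frac{296314}{-3796416} = 296314 \left(- \frac{1}{3796416}\right) = - \frac{148157}{1898208}$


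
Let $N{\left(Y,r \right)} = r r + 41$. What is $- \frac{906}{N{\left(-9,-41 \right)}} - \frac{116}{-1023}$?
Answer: $- \frac{121181}{293601} \approx -0.41274$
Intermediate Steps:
$N{\left(Y,r \right)} = 41 + r^{2}$ ($N{\left(Y,r \right)} = r^{2} + 41 = 41 + r^{2}$)
$- \frac{906}{N{\left(-9,-41 \right)}} - \frac{116}{-1023} = - \frac{906}{41 + \left(-41\right)^{2}} - \frac{116}{-1023} = - \frac{906}{41 + 1681} - - \frac{116}{1023} = - \frac{906}{1722} + \frac{116}{1023} = \left(-906\right) \frac{1}{1722} + \frac{116}{1023} = - \frac{151}{287} + \frac{116}{1023} = - \frac{121181}{293601}$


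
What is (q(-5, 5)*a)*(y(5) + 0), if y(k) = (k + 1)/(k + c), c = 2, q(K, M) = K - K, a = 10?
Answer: 0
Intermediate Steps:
q(K, M) = 0
y(k) = (1 + k)/(2 + k) (y(k) = (k + 1)/(k + 2) = (1 + k)/(2 + k))
(q(-5, 5)*a)*(y(5) + 0) = (0*10)*((1 + 5)/(2 + 5) + 0) = 0*(6/7 + 0) = 0*(6/7) = 0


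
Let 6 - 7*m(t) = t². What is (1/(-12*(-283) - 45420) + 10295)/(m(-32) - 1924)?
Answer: -3028459553/608759664 ≈ -4.9748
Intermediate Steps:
m(t) = 6/7 - t²/7
(1/(-12*(-283) - 45420) + 10295)/(m(-32) - 1924) = (1/(-12*(-283) - 45420) + 10295)/((6/7 - ⅐*(-32)²) - 1924) = (1/(3396 - 45420) + 10295)/((6/7 - ⅐*1024) - 1924) = (1/(-42024) + 10295)/((6/7 - 1024/7) - 1924) = (-1/42024 + 10295)/(-1018/7 - 1924) = 432637079/(42024*(-14486/7)) = (432637079/42024)*(-7/14486) = -3028459553/608759664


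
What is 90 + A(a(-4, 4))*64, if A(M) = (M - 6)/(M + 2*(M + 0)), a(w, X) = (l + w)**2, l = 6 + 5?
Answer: 15982/147 ≈ 108.72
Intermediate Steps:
l = 11
a(w, X) = (11 + w)**2
A(M) = (-6 + M)/(3*M) (A(M) = (-6 + M)/(M + 2*M) = (-6 + M)/((3*M)) = (-6 + M)*(1/(3*M)) = (-6 + M)/(3*M))
90 + A(a(-4, 4))*64 = 90 + ((-6 + (11 - 4)**2)/(3*((11 - 4)**2)))*64 = 90 + ((-6 + 7**2)/(3*(7**2)))*64 = 90 + ((1/3)*(-6 + 49)/49)*64 = 90 + ((1/3)*(1/49)*43)*64 = 90 + (43/147)*64 = 90 + 2752/147 = 15982/147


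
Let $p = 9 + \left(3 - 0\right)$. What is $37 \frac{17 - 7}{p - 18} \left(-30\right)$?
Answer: $1850$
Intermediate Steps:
$p = 12$ ($p = 9 + \left(3 + 0\right) = 9 + 3 = 12$)
$37 \frac{17 - 7}{p - 18} \left(-30\right) = 37 \frac{17 - 7}{12 - 18} \left(-30\right) = 37 \frac{10}{-6} \left(-30\right) = 37 \cdot 10 \left(- \frac{1}{6}\right) \left(-30\right) = 37 \left(- \frac{5}{3}\right) \left(-30\right) = \left(- \frac{185}{3}\right) \left(-30\right) = 1850$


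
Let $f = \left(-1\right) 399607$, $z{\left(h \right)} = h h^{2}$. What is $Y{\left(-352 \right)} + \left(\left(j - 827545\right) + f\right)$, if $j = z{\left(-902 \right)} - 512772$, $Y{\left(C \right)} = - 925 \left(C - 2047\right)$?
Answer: $-733391657$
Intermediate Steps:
$z{\left(h \right)} = h^{3}$
$Y{\left(C \right)} = 1893475 - 925 C$ ($Y{\left(C \right)} = - 925 \left(-2047 + C\right) = 1893475 - 925 C$)
$f = -399607$
$j = -734383580$ ($j = \left(-902\right)^{3} - 512772 = -733870808 - 512772 = -734383580$)
$Y{\left(-352 \right)} + \left(\left(j - 827545\right) + f\right) = \left(1893475 - -325600\right) - 735610732 = \left(1893475 + 325600\right) - 735610732 = 2219075 - 735610732 = -733391657$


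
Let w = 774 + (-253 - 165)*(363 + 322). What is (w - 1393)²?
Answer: 82339728601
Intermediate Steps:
w = -285556 (w = 774 - 418*685 = 774 - 286330 = -285556)
(w - 1393)² = (-285556 - 1393)² = (-286949)² = 82339728601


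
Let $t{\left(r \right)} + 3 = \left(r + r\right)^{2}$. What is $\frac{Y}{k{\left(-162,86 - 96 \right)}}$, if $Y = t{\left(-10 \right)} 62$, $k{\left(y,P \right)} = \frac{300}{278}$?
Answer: $\frac{1710673}{75} \approx 22809.0$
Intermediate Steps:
$t{\left(r \right)} = -3 + 4 r^{2}$ ($t{\left(r \right)} = -3 + \left(r + r\right)^{2} = -3 + \left(2 r\right)^{2} = -3 + 4 r^{2}$)
$k{\left(y,P \right)} = \frac{150}{139}$ ($k{\left(y,P \right)} = 300 \cdot \frac{1}{278} = \frac{150}{139}$)
$Y = 24614$ ($Y = \left(-3 + 4 \left(-10\right)^{2}\right) 62 = \left(-3 + 4 \cdot 100\right) 62 = \left(-3 + 400\right) 62 = 397 \cdot 62 = 24614$)
$\frac{Y}{k{\left(-162,86 - 96 \right)}} = \frac{24614}{\frac{150}{139}} = 24614 \cdot \frac{139}{150} = \frac{1710673}{75}$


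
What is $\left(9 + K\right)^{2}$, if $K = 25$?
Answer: $1156$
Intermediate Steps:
$\left(9 + K\right)^{2} = \left(9 + 25\right)^{2} = 34^{2} = 1156$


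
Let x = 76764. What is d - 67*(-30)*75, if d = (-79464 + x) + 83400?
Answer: 231450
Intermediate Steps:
d = 80700 (d = (-79464 + 76764) + 83400 = -2700 + 83400 = 80700)
d - 67*(-30)*75 = 80700 - 67*(-30)*75 = 80700 - (-2010)*75 = 80700 - 1*(-150750) = 80700 + 150750 = 231450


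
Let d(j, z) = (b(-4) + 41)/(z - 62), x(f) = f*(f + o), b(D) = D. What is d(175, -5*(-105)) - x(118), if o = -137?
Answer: 1038083/463 ≈ 2242.1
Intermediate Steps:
x(f) = f*(-137 + f) (x(f) = f*(f - 137) = f*(-137 + f))
d(j, z) = 37/(-62 + z) (d(j, z) = (-4 + 41)/(z - 62) = 37/(-62 + z))
d(175, -5*(-105)) - x(118) = 37/(-62 - 5*(-105)) - 118*(-137 + 118) = 37/(-62 + 525) - 118*(-19) = 37/463 - 1*(-2242) = 37*(1/463) + 2242 = 37/463 + 2242 = 1038083/463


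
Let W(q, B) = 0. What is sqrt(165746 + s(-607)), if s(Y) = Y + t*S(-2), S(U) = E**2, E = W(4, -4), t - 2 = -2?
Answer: sqrt(165139) ≈ 406.37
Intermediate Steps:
t = 0 (t = 2 - 2 = 0)
E = 0
S(U) = 0 (S(U) = 0**2 = 0)
s(Y) = Y (s(Y) = Y + 0*0 = Y + 0 = Y)
sqrt(165746 + s(-607)) = sqrt(165746 - 607) = sqrt(165139)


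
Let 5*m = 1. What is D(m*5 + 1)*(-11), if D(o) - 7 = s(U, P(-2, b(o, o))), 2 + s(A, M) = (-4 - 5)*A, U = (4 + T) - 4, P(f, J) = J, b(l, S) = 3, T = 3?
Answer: 242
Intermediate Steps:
U = 3 (U = (4 + 3) - 4 = 7 - 4 = 3)
m = ⅕ (m = (⅕)*1 = ⅕ ≈ 0.20000)
s(A, M) = -2 - 9*A (s(A, M) = -2 + (-4 - 5)*A = -2 - 9*A)
D(o) = -22 (D(o) = 7 + (-2 - 9*3) = 7 + (-2 - 27) = 7 - 29 = -22)
D(m*5 + 1)*(-11) = -22*(-11) = 242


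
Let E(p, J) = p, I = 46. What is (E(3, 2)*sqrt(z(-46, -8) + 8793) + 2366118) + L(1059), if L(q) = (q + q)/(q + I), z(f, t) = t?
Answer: 2614562508/1105 + 3*sqrt(8785) ≈ 2.3664e+6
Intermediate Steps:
L(q) = 2*q/(46 + q) (L(q) = (q + q)/(q + 46) = (2*q)/(46 + q) = 2*q/(46 + q))
(E(3, 2)*sqrt(z(-46, -8) + 8793) + 2366118) + L(1059) = (3*sqrt(-8 + 8793) + 2366118) + 2*1059/(46 + 1059) = (3*sqrt(8785) + 2366118) + 2*1059/1105 = (2366118 + 3*sqrt(8785)) + 2*1059*(1/1105) = (2366118 + 3*sqrt(8785)) + 2118/1105 = 2614562508/1105 + 3*sqrt(8785)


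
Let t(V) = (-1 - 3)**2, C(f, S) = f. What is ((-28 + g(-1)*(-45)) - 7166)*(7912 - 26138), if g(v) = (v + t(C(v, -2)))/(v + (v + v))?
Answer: 127016994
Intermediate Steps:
t(V) = 16 (t(V) = (-4)**2 = 16)
g(v) = (16 + v)/(3*v) (g(v) = (v + 16)/(v + (v + v)) = (16 + v)/(v + 2*v) = (16 + v)/((3*v)) = (16 + v)*(1/(3*v)) = (16 + v)/(3*v))
((-28 + g(-1)*(-45)) - 7166)*(7912 - 26138) = ((-28 + ((1/3)*(16 - 1)/(-1))*(-45)) - 7166)*(7912 - 26138) = ((-28 + ((1/3)*(-1)*15)*(-45)) - 7166)*(-18226) = ((-28 - 5*(-45)) - 7166)*(-18226) = ((-28 + 225) - 7166)*(-18226) = (197 - 7166)*(-18226) = -6969*(-18226) = 127016994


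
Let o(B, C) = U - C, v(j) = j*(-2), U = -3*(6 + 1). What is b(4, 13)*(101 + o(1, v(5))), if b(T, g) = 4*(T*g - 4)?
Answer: 17280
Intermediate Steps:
U = -21 (U = -3*7 = -21)
v(j) = -2*j
o(B, C) = -21 - C
b(T, g) = -16 + 4*T*g (b(T, g) = 4*(-4 + T*g) = -16 + 4*T*g)
b(4, 13)*(101 + o(1, v(5))) = (-16 + 4*4*13)*(101 + (-21 - (-2)*5)) = (-16 + 208)*(101 + (-21 - 1*(-10))) = 192*(101 + (-21 + 10)) = 192*(101 - 11) = 192*90 = 17280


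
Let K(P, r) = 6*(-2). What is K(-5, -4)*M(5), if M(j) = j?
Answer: -60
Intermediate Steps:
K(P, r) = -12
K(-5, -4)*M(5) = -12*5 = -60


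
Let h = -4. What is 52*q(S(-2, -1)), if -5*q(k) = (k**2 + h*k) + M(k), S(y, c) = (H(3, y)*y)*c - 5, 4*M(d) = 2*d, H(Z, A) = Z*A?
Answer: -18122/5 ≈ -3624.4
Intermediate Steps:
H(Z, A) = A*Z
M(d) = d/2 (M(d) = (2*d)/4 = d/2)
S(y, c) = -5 + 3*c*y**2 (S(y, c) = ((y*3)*y)*c - 5 = ((3*y)*y)*c - 5 = (3*y**2)*c - 5 = 3*c*y**2 - 5 = -5 + 3*c*y**2)
q(k) = -k**2/5 + 7*k/10 (q(k) = -((k**2 - 4*k) + k/2)/5 = -(k**2 - 7*k/2)/5 = -k**2/5 + 7*k/10)
52*q(S(-2, -1)) = 52*((-5 + 3*(-1)*(-2)**2)*(7 - 2*(-5 + 3*(-1)*(-2)**2))/10) = 52*((-5 + 3*(-1)*4)*(7 - 2*(-5 + 3*(-1)*4))/10) = 52*((-5 - 12)*(7 - 2*(-5 - 12))/10) = 52*((1/10)*(-17)*(7 - 2*(-17))) = 52*((1/10)*(-17)*(7 + 34)) = 52*((1/10)*(-17)*41) = 52*(-697/10) = -18122/5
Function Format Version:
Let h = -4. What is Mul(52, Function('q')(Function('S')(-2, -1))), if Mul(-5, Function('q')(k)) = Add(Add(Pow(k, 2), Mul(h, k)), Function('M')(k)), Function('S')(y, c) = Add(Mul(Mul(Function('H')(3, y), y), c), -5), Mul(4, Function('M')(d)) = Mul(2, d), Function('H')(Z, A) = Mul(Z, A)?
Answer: Rational(-18122, 5) ≈ -3624.4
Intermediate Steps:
Function('H')(Z, A) = Mul(A, Z)
Function('M')(d) = Mul(Rational(1, 2), d) (Function('M')(d) = Mul(Rational(1, 4), Mul(2, d)) = Mul(Rational(1, 2), d))
Function('S')(y, c) = Add(-5, Mul(3, c, Pow(y, 2))) (Function('S')(y, c) = Add(Mul(Mul(Mul(y, 3), y), c), -5) = Add(Mul(Mul(Mul(3, y), y), c), -5) = Add(Mul(Mul(3, Pow(y, 2)), c), -5) = Add(Mul(3, c, Pow(y, 2)), -5) = Add(-5, Mul(3, c, Pow(y, 2))))
Function('q')(k) = Add(Mul(Rational(-1, 5), Pow(k, 2)), Mul(Rational(7, 10), k)) (Function('q')(k) = Mul(Rational(-1, 5), Add(Add(Pow(k, 2), Mul(-4, k)), Mul(Rational(1, 2), k))) = Mul(Rational(-1, 5), Add(Pow(k, 2), Mul(Rational(-7, 2), k))) = Add(Mul(Rational(-1, 5), Pow(k, 2)), Mul(Rational(7, 10), k)))
Mul(52, Function('q')(Function('S')(-2, -1))) = Mul(52, Mul(Rational(1, 10), Add(-5, Mul(3, -1, Pow(-2, 2))), Add(7, Mul(-2, Add(-5, Mul(3, -1, Pow(-2, 2))))))) = Mul(52, Mul(Rational(1, 10), Add(-5, Mul(3, -1, 4)), Add(7, Mul(-2, Add(-5, Mul(3, -1, 4)))))) = Mul(52, Mul(Rational(1, 10), Add(-5, -12), Add(7, Mul(-2, Add(-5, -12))))) = Mul(52, Mul(Rational(1, 10), -17, Add(7, Mul(-2, -17)))) = Mul(52, Mul(Rational(1, 10), -17, Add(7, 34))) = Mul(52, Mul(Rational(1, 10), -17, 41)) = Mul(52, Rational(-697, 10)) = Rational(-18122, 5)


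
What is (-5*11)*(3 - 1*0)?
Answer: -165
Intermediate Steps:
(-5*11)*(3 - 1*0) = -55*(3 + 0) = -55*3 = -165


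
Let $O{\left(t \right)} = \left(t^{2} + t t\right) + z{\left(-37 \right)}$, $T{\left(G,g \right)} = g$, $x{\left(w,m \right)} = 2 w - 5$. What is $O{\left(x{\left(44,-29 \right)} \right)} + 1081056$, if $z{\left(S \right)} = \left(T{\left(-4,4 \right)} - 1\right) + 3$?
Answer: $1094840$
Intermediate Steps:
$x{\left(w,m \right)} = -5 + 2 w$
$z{\left(S \right)} = 6$ ($z{\left(S \right)} = \left(4 - 1\right) + 3 = 3 + 3 = 6$)
$O{\left(t \right)} = 6 + 2 t^{2}$ ($O{\left(t \right)} = \left(t^{2} + t t\right) + 6 = \left(t^{2} + t^{2}\right) + 6 = 2 t^{2} + 6 = 6 + 2 t^{2}$)
$O{\left(x{\left(44,-29 \right)} \right)} + 1081056 = \left(6 + 2 \left(-5 + 2 \cdot 44\right)^{2}\right) + 1081056 = \left(6 + 2 \left(-5 + 88\right)^{2}\right) + 1081056 = \left(6 + 2 \cdot 83^{2}\right) + 1081056 = \left(6 + 2 \cdot 6889\right) + 1081056 = \left(6 + 13778\right) + 1081056 = 13784 + 1081056 = 1094840$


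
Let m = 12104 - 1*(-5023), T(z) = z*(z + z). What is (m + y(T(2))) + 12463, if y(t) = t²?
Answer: 29654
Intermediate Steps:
T(z) = 2*z² (T(z) = z*(2*z) = 2*z²)
m = 17127 (m = 12104 + 5023 = 17127)
(m + y(T(2))) + 12463 = (17127 + (2*2²)²) + 12463 = (17127 + (2*4)²) + 12463 = (17127 + 8²) + 12463 = (17127 + 64) + 12463 = 17191 + 12463 = 29654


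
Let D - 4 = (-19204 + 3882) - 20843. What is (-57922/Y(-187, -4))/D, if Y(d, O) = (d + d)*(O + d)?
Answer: 28961/1291562437 ≈ 2.2423e-5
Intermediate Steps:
Y(d, O) = 2*d*(O + d) (Y(d, O) = (2*d)*(O + d) = 2*d*(O + d))
D = -36161 (D = 4 + ((-19204 + 3882) - 20843) = 4 + (-15322 - 20843) = 4 - 36165 = -36161)
(-57922/Y(-187, -4))/D = -57922*(-1/(374*(-4 - 187)))/(-36161) = -57922/(2*(-187)*(-191))*(-1/36161) = -57922/71434*(-1/36161) = -57922*1/71434*(-1/36161) = -28961/35717*(-1/36161) = 28961/1291562437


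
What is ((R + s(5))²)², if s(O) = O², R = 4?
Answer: 707281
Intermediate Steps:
((R + s(5))²)² = ((4 + 5²)²)² = ((4 + 25)²)² = (29²)² = 841² = 707281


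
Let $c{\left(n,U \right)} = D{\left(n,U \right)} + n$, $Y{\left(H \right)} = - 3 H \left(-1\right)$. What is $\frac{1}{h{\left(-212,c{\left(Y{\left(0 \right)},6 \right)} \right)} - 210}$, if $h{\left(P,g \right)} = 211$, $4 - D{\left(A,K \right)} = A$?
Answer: $1$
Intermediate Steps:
$D{\left(A,K \right)} = 4 - A$
$Y{\left(H \right)} = 3 H$
$c{\left(n,U \right)} = 4$ ($c{\left(n,U \right)} = \left(4 - n\right) + n = 4$)
$\frac{1}{h{\left(-212,c{\left(Y{\left(0 \right)},6 \right)} \right)} - 210} = \frac{1}{211 - 210} = 1^{-1} = 1$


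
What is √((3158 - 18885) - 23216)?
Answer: 3*I*√4327 ≈ 197.34*I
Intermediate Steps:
√((3158 - 18885) - 23216) = √(-15727 - 23216) = √(-38943) = 3*I*√4327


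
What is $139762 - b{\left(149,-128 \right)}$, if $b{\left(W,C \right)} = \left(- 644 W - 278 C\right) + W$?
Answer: $199985$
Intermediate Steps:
$b{\left(W,C \right)} = - 643 W - 278 C$
$139762 - b{\left(149,-128 \right)} = 139762 - \left(\left(-643\right) 149 - -35584\right) = 139762 - \left(-95807 + 35584\right) = 139762 - -60223 = 139762 + 60223 = 199985$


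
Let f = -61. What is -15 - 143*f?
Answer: 8708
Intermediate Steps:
-15 - 143*f = -15 - 143*(-61) = -15 + 8723 = 8708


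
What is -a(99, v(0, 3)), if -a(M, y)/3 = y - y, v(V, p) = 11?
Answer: 0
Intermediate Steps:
a(M, y) = 0 (a(M, y) = -3*(y - y) = -3*0 = 0)
-a(99, v(0, 3)) = -1*0 = 0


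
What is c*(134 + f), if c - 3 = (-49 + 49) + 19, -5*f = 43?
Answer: 13794/5 ≈ 2758.8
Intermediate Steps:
f = -43/5 (f = -1/5*43 = -43/5 ≈ -8.6000)
c = 22 (c = 3 + ((-49 + 49) + 19) = 3 + (0 + 19) = 3 + 19 = 22)
c*(134 + f) = 22*(134 - 43/5) = 22*(627/5) = 13794/5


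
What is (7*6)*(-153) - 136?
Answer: -6562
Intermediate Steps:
(7*6)*(-153) - 136 = 42*(-153) - 136 = -6426 - 136 = -6562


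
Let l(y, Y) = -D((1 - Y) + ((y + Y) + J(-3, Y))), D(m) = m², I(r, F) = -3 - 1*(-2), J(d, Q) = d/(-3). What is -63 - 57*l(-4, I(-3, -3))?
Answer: 165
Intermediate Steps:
J(d, Q) = -d/3 (J(d, Q) = d*(-⅓) = -d/3)
I(r, F) = -1 (I(r, F) = -3 + 2 = -1)
l(y, Y) = -(2 + y)² (l(y, Y) = -((1 - Y) + ((y + Y) - ⅓*(-3)))² = -((1 - Y) + ((Y + y) + 1))² = -((1 - Y) + (1 + Y + y))² = -(2 + y)²)
-63 - 57*l(-4, I(-3, -3)) = -63 - (-57)*(2 - 4)² = -63 - (-57)*(-2)² = -63 - (-57)*4 = -63 - 57*(-4) = -63 + 228 = 165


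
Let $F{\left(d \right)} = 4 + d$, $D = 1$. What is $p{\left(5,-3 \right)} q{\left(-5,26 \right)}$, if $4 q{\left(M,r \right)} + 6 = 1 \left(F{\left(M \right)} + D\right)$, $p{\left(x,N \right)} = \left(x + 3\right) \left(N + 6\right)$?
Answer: $-36$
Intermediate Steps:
$p{\left(x,N \right)} = \left(3 + x\right) \left(6 + N\right)$
$q{\left(M,r \right)} = - \frac{1}{4} + \frac{M}{4}$ ($q{\left(M,r \right)} = - \frac{3}{2} + \frac{1 \left(\left(4 + M\right) + 1\right)}{4} = - \frac{3}{2} + \frac{1 \left(5 + M\right)}{4} = - \frac{3}{2} + \frac{5 + M}{4} = - \frac{3}{2} + \left(\frac{5}{4} + \frac{M}{4}\right) = - \frac{1}{4} + \frac{M}{4}$)
$p{\left(5,-3 \right)} q{\left(-5,26 \right)} = \left(18 + 3 \left(-3\right) + 6 \cdot 5 - 15\right) \left(- \frac{1}{4} + \frac{1}{4} \left(-5\right)\right) = \left(18 - 9 + 30 - 15\right) \left(- \frac{1}{4} - \frac{5}{4}\right) = 24 \left(- \frac{3}{2}\right) = -36$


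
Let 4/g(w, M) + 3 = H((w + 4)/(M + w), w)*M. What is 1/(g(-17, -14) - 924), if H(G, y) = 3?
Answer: -45/41584 ≈ -0.0010821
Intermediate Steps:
g(w, M) = 4/(-3 + 3*M)
1/(g(-17, -14) - 924) = 1/(4/(3*(-1 - 14)) - 924) = 1/((4/3)/(-15) - 924) = 1/((4/3)*(-1/15) - 924) = 1/(-4/45 - 924) = 1/(-41584/45) = -45/41584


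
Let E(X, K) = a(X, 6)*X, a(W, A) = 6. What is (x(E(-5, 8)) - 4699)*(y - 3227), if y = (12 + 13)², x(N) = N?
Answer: 12304858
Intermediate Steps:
E(X, K) = 6*X
y = 625 (y = 25² = 625)
(x(E(-5, 8)) - 4699)*(y - 3227) = (6*(-5) - 4699)*(625 - 3227) = (-30 - 4699)*(-2602) = -4729*(-2602) = 12304858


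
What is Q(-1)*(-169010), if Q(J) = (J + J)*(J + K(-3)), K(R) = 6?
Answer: 1690100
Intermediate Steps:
Q(J) = 2*J*(6 + J) (Q(J) = (J + J)*(J + 6) = (2*J)*(6 + J) = 2*J*(6 + J))
Q(-1)*(-169010) = (2*(-1)*(6 - 1))*(-169010) = (2*(-1)*5)*(-169010) = -10*(-169010) = 1690100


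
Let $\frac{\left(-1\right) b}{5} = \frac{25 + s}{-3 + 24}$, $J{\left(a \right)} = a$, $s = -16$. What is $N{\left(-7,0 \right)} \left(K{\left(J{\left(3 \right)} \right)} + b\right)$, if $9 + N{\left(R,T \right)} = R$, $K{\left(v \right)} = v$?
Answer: $- \frac{96}{7} \approx -13.714$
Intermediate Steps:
$N{\left(R,T \right)} = -9 + R$
$b = - \frac{15}{7}$ ($b = - 5 \frac{25 - 16}{-3 + 24} = - 5 \cdot \frac{9}{21} = - 5 \cdot 9 \cdot \frac{1}{21} = \left(-5\right) \frac{3}{7} = - \frac{15}{7} \approx -2.1429$)
$N{\left(-7,0 \right)} \left(K{\left(J{\left(3 \right)} \right)} + b\right) = \left(-9 - 7\right) \left(3 - \frac{15}{7}\right) = \left(-16\right) \frac{6}{7} = - \frac{96}{7}$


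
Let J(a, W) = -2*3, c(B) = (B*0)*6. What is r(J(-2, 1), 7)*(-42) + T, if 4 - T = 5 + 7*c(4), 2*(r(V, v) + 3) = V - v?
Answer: 398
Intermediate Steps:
c(B) = 0 (c(B) = 0*6 = 0)
J(a, W) = -6
r(V, v) = -3 + V/2 - v/2 (r(V, v) = -3 + (V - v)/2 = -3 + (V/2 - v/2) = -3 + V/2 - v/2)
T = -1 (T = 4 - (5 + 7*0) = 4 - (5 + 0) = 4 - 1*5 = 4 - 5 = -1)
r(J(-2, 1), 7)*(-42) + T = (-3 + (1/2)*(-6) - 1/2*7)*(-42) - 1 = (-3 - 3 - 7/2)*(-42) - 1 = -19/2*(-42) - 1 = 399 - 1 = 398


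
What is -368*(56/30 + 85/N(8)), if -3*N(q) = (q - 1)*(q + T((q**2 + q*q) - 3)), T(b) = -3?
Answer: 209392/105 ≈ 1994.2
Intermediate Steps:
N(q) = -(-1 + q)*(-3 + q)/3 (N(q) = -(q - 1)*(q - 3)/3 = -(-1 + q)*(-3 + q)/3)
-368*(56/30 + 85/N(8)) = -368*(56/30 + 85/(-1 - 1/3*8**2 + (4/3)*8)) = -368*(56*(1/30) + 85/(-1 - 1/3*64 + 32/3)) = -368*(28/15 + 85/(-1 - 64/3 + 32/3)) = -368*(28/15 + 85/(-35/3)) = -368*(28/15 + 85*(-3/35)) = -368*(28/15 - 51/7) = -368*(-569/105) = 209392/105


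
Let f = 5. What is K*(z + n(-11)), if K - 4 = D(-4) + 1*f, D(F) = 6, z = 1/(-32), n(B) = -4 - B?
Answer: 3345/32 ≈ 104.53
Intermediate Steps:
z = -1/32 ≈ -0.031250
K = 15 (K = 4 + (6 + 1*5) = 4 + (6 + 5) = 4 + 11 = 15)
K*(z + n(-11)) = 15*(-1/32 + (-4 - 1*(-11))) = 15*(-1/32 + (-4 + 11)) = 15*(-1/32 + 7) = 15*(223/32) = 3345/32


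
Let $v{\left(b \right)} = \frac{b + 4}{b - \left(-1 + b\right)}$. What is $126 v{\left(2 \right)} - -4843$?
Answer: $5599$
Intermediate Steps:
$v{\left(b \right)} = 4 + b$ ($v{\left(b \right)} = \frac{4 + b}{1} = \left(4 + b\right) 1 = 4 + b$)
$126 v{\left(2 \right)} - -4843 = 126 \left(4 + 2\right) - -4843 = 126 \cdot 6 + 4843 = 756 + 4843 = 5599$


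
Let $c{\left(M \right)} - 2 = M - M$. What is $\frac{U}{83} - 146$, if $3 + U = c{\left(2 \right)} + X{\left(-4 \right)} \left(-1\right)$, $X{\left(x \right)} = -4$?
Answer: $- \frac{12115}{83} \approx -145.96$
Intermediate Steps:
$c{\left(M \right)} = 2$ ($c{\left(M \right)} = 2 + \left(M - M\right) = 2 + 0 = 2$)
$U = 3$ ($U = -3 + \left(2 - -4\right) = -3 + \left(2 + 4\right) = -3 + 6 = 3$)
$\frac{U}{83} - 146 = \frac{1}{83} \cdot 3 - 146 = \frac{3}{83} - 146 = - \frac{12115}{83}$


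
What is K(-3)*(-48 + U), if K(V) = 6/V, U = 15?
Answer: 66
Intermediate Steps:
K(-3)*(-48 + U) = (6/(-3))*(-48 + 15) = (6*(-⅓))*(-33) = -2*(-33) = 66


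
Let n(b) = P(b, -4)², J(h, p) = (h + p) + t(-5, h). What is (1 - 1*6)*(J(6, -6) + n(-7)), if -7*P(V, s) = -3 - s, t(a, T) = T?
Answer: -1475/49 ≈ -30.102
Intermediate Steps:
P(V, s) = 3/7 + s/7 (P(V, s) = -(-3 - s)/7 = 3/7 + s/7)
J(h, p) = p + 2*h (J(h, p) = (h + p) + h = p + 2*h)
n(b) = 1/49 (n(b) = (3/7 + (⅐)*(-4))² = (3/7 - 4/7)² = (-⅐)² = 1/49)
(1 - 1*6)*(J(6, -6) + n(-7)) = (1 - 1*6)*((-6 + 2*6) + 1/49) = (1 - 6)*((-6 + 12) + 1/49) = -5*(6 + 1/49) = -5*295/49 = -1475/49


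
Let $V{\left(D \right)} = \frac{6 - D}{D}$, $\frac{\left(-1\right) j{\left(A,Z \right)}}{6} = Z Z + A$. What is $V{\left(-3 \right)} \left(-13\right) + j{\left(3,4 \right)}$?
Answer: $-75$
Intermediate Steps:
$j{\left(A,Z \right)} = - 6 A - 6 Z^{2}$ ($j{\left(A,Z \right)} = - 6 \left(Z Z + A\right) = - 6 \left(Z^{2} + A\right) = - 6 \left(A + Z^{2}\right) = - 6 A - 6 Z^{2}$)
$V{\left(D \right)} = \frac{6 - D}{D}$
$V{\left(-3 \right)} \left(-13\right) + j{\left(3,4 \right)} = \frac{6 - -3}{-3} \left(-13\right) - \left(18 + 6 \cdot 4^{2}\right) = - \frac{6 + 3}{3} \left(-13\right) - 114 = \left(- \frac{1}{3}\right) 9 \left(-13\right) - 114 = \left(-3\right) \left(-13\right) - 114 = 39 - 114 = -75$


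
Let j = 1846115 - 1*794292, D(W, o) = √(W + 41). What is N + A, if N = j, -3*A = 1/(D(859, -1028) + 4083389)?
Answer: 12885102068510/12250257 ≈ 1.0518e+6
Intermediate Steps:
D(W, o) = √(41 + W)
j = 1051823 (j = 1846115 - 794292 = 1051823)
A = -1/12250257 (A = -1/(3*(√(41 + 859) + 4083389)) = -1/(3*(√900 + 4083389)) = -1/(3*(30 + 4083389)) = -⅓/4083419 = -⅓*1/4083419 = -1/12250257 ≈ -8.1631e-8)
N = 1051823
N + A = 1051823 - 1/12250257 = 12885102068510/12250257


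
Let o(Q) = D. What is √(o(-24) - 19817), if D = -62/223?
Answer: I*√985493419/223 ≈ 140.77*I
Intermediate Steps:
D = -62/223 (D = -62*1/223 = -62/223 ≈ -0.27803)
o(Q) = -62/223
√(o(-24) - 19817) = √(-62/223 - 19817) = √(-4419253/223) = I*√985493419/223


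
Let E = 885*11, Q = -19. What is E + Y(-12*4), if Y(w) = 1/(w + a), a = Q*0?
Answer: 467279/48 ≈ 9735.0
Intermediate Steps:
a = 0 (a = -19*0 = 0)
Y(w) = 1/w (Y(w) = 1/(w + 0) = 1/w)
E = 9735
E + Y(-12*4) = 9735 + 1/(-12*4) = 9735 + 1/(-48) = 9735 - 1/48 = 467279/48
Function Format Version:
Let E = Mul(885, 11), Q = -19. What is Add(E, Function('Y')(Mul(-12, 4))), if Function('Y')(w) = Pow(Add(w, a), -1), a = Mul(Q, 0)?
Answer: Rational(467279, 48) ≈ 9735.0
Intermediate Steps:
a = 0 (a = Mul(-19, 0) = 0)
Function('Y')(w) = Pow(w, -1) (Function('Y')(w) = Pow(Add(w, 0), -1) = Pow(w, -1))
E = 9735
Add(E, Function('Y')(Mul(-12, 4))) = Add(9735, Pow(Mul(-12, 4), -1)) = Add(9735, Pow(-48, -1)) = Add(9735, Rational(-1, 48)) = Rational(467279, 48)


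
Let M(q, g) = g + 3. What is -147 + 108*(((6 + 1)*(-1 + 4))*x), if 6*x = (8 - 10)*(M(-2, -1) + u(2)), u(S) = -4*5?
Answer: 13461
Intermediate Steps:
u(S) = -20
M(q, g) = 3 + g
x = 6 (x = ((8 - 10)*((3 - 1) - 20))/6 = (-2*(2 - 20))/6 = (-2*(-18))/6 = (⅙)*36 = 6)
-147 + 108*(((6 + 1)*(-1 + 4))*x) = -147 + 108*(((6 + 1)*(-1 + 4))*6) = -147 + 108*((7*3)*6) = -147 + 108*(21*6) = -147 + 108*126 = -147 + 13608 = 13461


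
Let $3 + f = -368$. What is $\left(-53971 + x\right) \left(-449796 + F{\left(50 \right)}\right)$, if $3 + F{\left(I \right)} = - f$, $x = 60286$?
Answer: $-2838137820$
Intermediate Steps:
$f = -371$ ($f = -3 - 368 = -371$)
$F{\left(I \right)} = 368$ ($F{\left(I \right)} = -3 - -371 = -3 + 371 = 368$)
$\left(-53971 + x\right) \left(-449796 + F{\left(50 \right)}\right) = \left(-53971 + 60286\right) \left(-449796 + 368\right) = 6315 \left(-449428\right) = -2838137820$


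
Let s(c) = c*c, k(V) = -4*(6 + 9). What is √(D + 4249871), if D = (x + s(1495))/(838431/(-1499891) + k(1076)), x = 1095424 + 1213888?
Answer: 3*√425236572812986250734/30277297 ≈ 2043.2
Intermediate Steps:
k(V) = -60 (k(V) = -4*15 = -60)
s(c) = c²
x = 2309312
D = -2272003389089/30277297 (D = (2309312 + 1495²)/(838431/(-1499891) - 60) = (2309312 + 2235025)/(838431*(-1/1499891) - 60) = 4544337/(-838431/1499891 - 60) = 4544337/(-90831891/1499891) = 4544337*(-1499891/90831891) = -2272003389089/30277297 ≈ -75040.)
√(D + 4249871) = √(-2272003389089/30277297 + 4249871) = √(126402603089598/30277297) = 3*√425236572812986250734/30277297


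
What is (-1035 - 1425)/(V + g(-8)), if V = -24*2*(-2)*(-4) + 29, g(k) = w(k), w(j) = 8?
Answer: 2460/347 ≈ 7.0893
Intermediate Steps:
g(k) = 8
V = -355 (V = -(-96)*(-4) + 29 = -24*16 + 29 = -384 + 29 = -355)
(-1035 - 1425)/(V + g(-8)) = (-1035 - 1425)/(-355 + 8) = -2460/(-347) = -2460*(-1/347) = 2460/347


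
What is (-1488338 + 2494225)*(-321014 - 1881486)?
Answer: -2215466117500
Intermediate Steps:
(-1488338 + 2494225)*(-321014 - 1881486) = 1005887*(-2202500) = -2215466117500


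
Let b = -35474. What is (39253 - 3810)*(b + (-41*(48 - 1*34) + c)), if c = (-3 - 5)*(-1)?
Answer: -1277365720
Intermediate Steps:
c = 8 (c = -8*(-1) = 8)
(39253 - 3810)*(b + (-41*(48 - 1*34) + c)) = (39253 - 3810)*(-35474 + (-41*(48 - 1*34) + 8)) = 35443*(-35474 + (-41*(48 - 34) + 8)) = 35443*(-35474 + (-41*14 + 8)) = 35443*(-35474 + (-574 + 8)) = 35443*(-35474 - 566) = 35443*(-36040) = -1277365720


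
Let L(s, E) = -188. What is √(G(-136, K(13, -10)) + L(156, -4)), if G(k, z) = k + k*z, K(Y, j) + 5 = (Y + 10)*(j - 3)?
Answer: 2*√10255 ≈ 202.53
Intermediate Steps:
K(Y, j) = -5 + (-3 + j)*(10 + Y) (K(Y, j) = -5 + (Y + 10)*(j - 3) = -5 + (10 + Y)*(-3 + j) = -5 + (-3 + j)*(10 + Y))
√(G(-136, K(13, -10)) + L(156, -4)) = √(-136*(1 + (-35 - 3*13 + 10*(-10) + 13*(-10))) - 188) = √(-136*(1 + (-35 - 39 - 100 - 130)) - 188) = √(-136*(1 - 304) - 188) = √(-136*(-303) - 188) = √(41208 - 188) = √41020 = 2*√10255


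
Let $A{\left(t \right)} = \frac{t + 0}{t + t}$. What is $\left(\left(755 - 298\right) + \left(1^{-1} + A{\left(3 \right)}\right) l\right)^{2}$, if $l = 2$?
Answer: $211600$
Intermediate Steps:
$A{\left(t \right)} = \frac{1}{2}$ ($A{\left(t \right)} = \frac{t}{2 t} = t \frac{1}{2 t} = \frac{1}{2}$)
$\left(\left(755 - 298\right) + \left(1^{-1} + A{\left(3 \right)}\right) l\right)^{2} = \left(\left(755 - 298\right) + \left(1^{-1} + \frac{1}{2}\right) 2\right)^{2} = \left(457 + \left(1 + \frac{1}{2}\right) 2\right)^{2} = \left(457 + \frac{3}{2} \cdot 2\right)^{2} = \left(457 + 3\right)^{2} = 460^{2} = 211600$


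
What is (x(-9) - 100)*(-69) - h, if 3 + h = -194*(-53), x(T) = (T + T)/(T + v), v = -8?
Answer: -58685/17 ≈ -3452.1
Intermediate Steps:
x(T) = 2*T/(-8 + T) (x(T) = (T + T)/(T - 8) = (2*T)/(-8 + T) = 2*T/(-8 + T))
h = 10279 (h = -3 - 194*(-53) = -3 + 10282 = 10279)
(x(-9) - 100)*(-69) - h = (2*(-9)/(-8 - 9) - 100)*(-69) - 1*10279 = (2*(-9)/(-17) - 100)*(-69) - 10279 = (2*(-9)*(-1/17) - 100)*(-69) - 10279 = (18/17 - 100)*(-69) - 10279 = -1682/17*(-69) - 10279 = 116058/17 - 10279 = -58685/17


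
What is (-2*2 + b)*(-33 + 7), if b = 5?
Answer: -26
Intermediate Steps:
(-2*2 + b)*(-33 + 7) = (-2*2 + 5)*(-33 + 7) = (-4 + 5)*(-26) = 1*(-26) = -26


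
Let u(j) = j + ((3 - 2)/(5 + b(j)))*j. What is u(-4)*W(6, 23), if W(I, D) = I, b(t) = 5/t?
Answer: -152/5 ≈ -30.400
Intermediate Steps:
u(j) = j + j/(5 + 5/j) (u(j) = j + ((3 - 2)/(5 + 5/j))*j = j + (1/(5 + 5/j))*j = j + j/(5 + 5/j))
u(-4)*W(6, 23) = ((1/5)*(-4)*(5 + 6*(-4))/(1 - 4))*6 = ((1/5)*(-4)*(5 - 24)/(-3))*6 = ((1/5)*(-4)*(-1/3)*(-19))*6 = -76/15*6 = -152/5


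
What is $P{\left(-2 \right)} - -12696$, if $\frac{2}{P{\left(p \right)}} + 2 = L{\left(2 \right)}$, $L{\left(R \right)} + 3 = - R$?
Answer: $\frac{88870}{7} \approx 12696.0$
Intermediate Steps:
$L{\left(R \right)} = -3 - R$
$P{\left(p \right)} = - \frac{2}{7}$ ($P{\left(p \right)} = \frac{2}{-2 - 5} = \frac{2}{-7} = 2 \left(- \frac{1}{7}\right) = - \frac{2}{7}$)
$P{\left(-2 \right)} - -12696 = - \frac{2}{7} - -12696 = - \frac{2}{7} + 12696 = \frac{88870}{7}$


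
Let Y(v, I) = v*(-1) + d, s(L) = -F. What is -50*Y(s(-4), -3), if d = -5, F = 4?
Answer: 50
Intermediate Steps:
s(L) = -4 (s(L) = -1*4 = -4)
Y(v, I) = -5 - v (Y(v, I) = v*(-1) - 5 = -v - 5 = -5 - v)
-50*Y(s(-4), -3) = -50*(-5 - 1*(-4)) = -50*(-5 + 4) = -50*(-1) = 50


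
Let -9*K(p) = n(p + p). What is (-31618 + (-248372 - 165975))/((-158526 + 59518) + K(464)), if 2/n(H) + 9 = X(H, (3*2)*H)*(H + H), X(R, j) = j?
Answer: 8295643902663/1841703074266 ≈ 4.5043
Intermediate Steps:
n(H) = 2/(-9 + 12*H**2) (n(H) = 2/(-9 + ((3*2)*H)*(H + H)) = 2/(-9 + (6*H)*(2*H)) = 2/(-9 + 12*H**2))
K(p) = -2/(27*(-3 + 16*p**2)) (K(p) = -2/(27*(-3 + 4*(p + p)**2)) = -2/(27*(-3 + 4*(2*p)**2)) = -2/(27*(-3 + 4*(4*p**2))) = -2/(27*(-3 + 16*p**2)))
(-31618 + (-248372 - 165975))/((-158526 + 59518) + K(464)) = (-31618 + (-248372 - 165975))/((-158526 + 59518) - 2/(-81 + 432*464**2)) = (-31618 - 414347)/(-99008 - 2/(-81 + 432*215296)) = -445965/(-99008 - 2/(-81 + 93007872)) = -445965/(-99008 - 2/93007791) = -445965/(-9208515371330/93007791) = -445965*(-93007791/9208515371330) = 8295643902663/1841703074266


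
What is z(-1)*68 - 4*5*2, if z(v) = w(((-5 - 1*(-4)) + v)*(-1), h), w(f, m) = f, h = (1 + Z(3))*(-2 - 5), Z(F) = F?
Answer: 96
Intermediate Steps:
h = -28 (h = (1 + 3)*(-2 - 5) = 4*(-7) = -28)
z(v) = 1 - v (z(v) = ((-5 - 1*(-4)) + v)*(-1) = ((-5 + 4) + v)*(-1) = (-1 + v)*(-1) = 1 - v)
z(-1)*68 - 4*5*2 = (1 - 1*(-1))*68 - 4*5*2 = (1 + 1)*68 - 20*2 = 2*68 - 40 = 136 - 40 = 96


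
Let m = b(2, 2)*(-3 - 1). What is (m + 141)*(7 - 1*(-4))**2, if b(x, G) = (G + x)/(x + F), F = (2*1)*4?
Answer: 84337/5 ≈ 16867.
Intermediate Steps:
F = 8 (F = 2*4 = 8)
b(x, G) = (G + x)/(8 + x) (b(x, G) = (G + x)/(x + 8) = (G + x)/(8 + x))
m = -8/5 (m = ((2 + 2)/(8 + 2))*(-3 - 1) = (4/10)*(-4) = ((1/10)*4)*(-4) = (2/5)*(-4) = -8/5 ≈ -1.6000)
(m + 141)*(7 - 1*(-4))**2 = (-8/5 + 141)*(7 - 1*(-4))**2 = 697*(7 + 4)**2/5 = (697/5)*11**2 = (697/5)*121 = 84337/5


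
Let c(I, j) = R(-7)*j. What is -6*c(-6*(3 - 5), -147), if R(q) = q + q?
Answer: -12348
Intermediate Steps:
R(q) = 2*q
c(I, j) = -14*j (c(I, j) = (2*(-7))*j = -14*j)
-6*c(-6*(3 - 5), -147) = -(-84)*(-147) = -6*2058 = -12348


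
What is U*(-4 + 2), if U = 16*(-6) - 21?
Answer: 234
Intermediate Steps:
U = -117 (U = -96 - 21 = -117)
U*(-4 + 2) = -117*(-4 + 2) = -117*(-2) = 234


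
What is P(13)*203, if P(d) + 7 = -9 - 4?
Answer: -4060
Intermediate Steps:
P(d) = -20 (P(d) = -7 + (-9 - 4) = -7 - 13 = -20)
P(13)*203 = -20*203 = -4060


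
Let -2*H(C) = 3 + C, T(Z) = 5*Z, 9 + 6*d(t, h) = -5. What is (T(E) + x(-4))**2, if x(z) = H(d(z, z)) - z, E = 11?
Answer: 30976/9 ≈ 3441.8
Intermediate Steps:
d(t, h) = -7/3 (d(t, h) = -3/2 + (1/6)*(-5) = -3/2 - 5/6 = -7/3)
H(C) = -3/2 - C/2 (H(C) = -(3 + C)/2 = -3/2 - C/2)
x(z) = -1/3 - z (x(z) = (-3/2 - 1/2*(-7/3)) - z = (-3/2 + 7/6) - z = -1/3 - z)
(T(E) + x(-4))**2 = (5*11 + (-1/3 - 1*(-4)))**2 = (55 + (-1/3 + 4))**2 = (55 + 11/3)**2 = (176/3)**2 = 30976/9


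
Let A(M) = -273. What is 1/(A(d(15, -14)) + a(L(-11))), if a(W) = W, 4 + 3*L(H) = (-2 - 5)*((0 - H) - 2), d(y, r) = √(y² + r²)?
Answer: -3/886 ≈ -0.0033860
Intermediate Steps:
d(y, r) = √(r² + y²)
L(H) = 10/3 + 7*H/3 (L(H) = -4/3 + ((-2 - 5)*((0 - H) - 2))/3 = -4/3 + (-7*(-H - 2))/3 = -4/3 + (-7*(-2 - H))/3 = -4/3 + (14 + 7*H)/3 = -4/3 + (14/3 + 7*H/3) = 10/3 + 7*H/3)
1/(A(d(15, -14)) + a(L(-11))) = 1/(-273 + (10/3 + (7/3)*(-11))) = 1/(-273 + (10/3 - 77/3)) = 1/(-273 - 67/3) = 1/(-886/3) = -3/886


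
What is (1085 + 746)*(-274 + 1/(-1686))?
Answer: -845857915/1686 ≈ -5.0170e+5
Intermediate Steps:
(1085 + 746)*(-274 + 1/(-1686)) = 1831*(-274 - 1/1686) = 1831*(-461965/1686) = -845857915/1686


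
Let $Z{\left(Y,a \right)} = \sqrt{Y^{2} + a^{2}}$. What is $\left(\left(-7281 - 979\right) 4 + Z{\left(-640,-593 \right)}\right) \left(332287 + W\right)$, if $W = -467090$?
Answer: $4453891120 - 134803 \sqrt{761249} \approx 4.3363 \cdot 10^{9}$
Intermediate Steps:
$\left(\left(-7281 - 979\right) 4 + Z{\left(-640,-593 \right)}\right) \left(332287 + W\right) = \left(\left(-7281 - 979\right) 4 + \sqrt{\left(-640\right)^{2} + \left(-593\right)^{2}}\right) \left(332287 - 467090\right) = \left(\left(-8260\right) 4 + \sqrt{409600 + 351649}\right) \left(-134803\right) = \left(-33040 + \sqrt{761249}\right) \left(-134803\right) = 4453891120 - 134803 \sqrt{761249}$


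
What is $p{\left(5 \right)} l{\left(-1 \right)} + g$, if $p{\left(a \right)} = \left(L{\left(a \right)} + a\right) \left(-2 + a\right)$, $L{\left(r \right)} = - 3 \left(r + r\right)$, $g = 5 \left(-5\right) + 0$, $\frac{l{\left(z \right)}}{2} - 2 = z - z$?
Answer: $-325$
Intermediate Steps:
$l{\left(z \right)} = 4$ ($l{\left(z \right)} = 4 + 2 \left(z - z\right) = 4 + 2 \cdot 0 = 4 + 0 = 4$)
$g = -25$ ($g = -25 + 0 = -25$)
$L{\left(r \right)} = - 6 r$ ($L{\left(r \right)} = - 3 \cdot 2 r = - 6 r$)
$p{\left(a \right)} = - 5 a \left(-2 + a\right)$ ($p{\left(a \right)} = \left(- 6 a + a\right) \left(-2 + a\right) = - 5 a \left(-2 + a\right)$)
$p{\left(5 \right)} l{\left(-1 \right)} + g = 5 \cdot 5 \left(2 - 5\right) 4 - 25 = 5 \cdot 5 \left(-3\right) 4 - 25 = \left(-75\right) 4 - 25 = -300 - 25 = -325$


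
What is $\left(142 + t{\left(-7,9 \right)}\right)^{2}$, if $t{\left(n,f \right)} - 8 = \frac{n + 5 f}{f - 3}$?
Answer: $\frac{219961}{9} \approx 24440.0$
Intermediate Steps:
$t{\left(n,f \right)} = 8 + \frac{n + 5 f}{-3 + f}$ ($t{\left(n,f \right)} = 8 + \frac{n + 5 f}{f - 3} = 8 + \frac{n + 5 f}{-3 + f}$)
$\left(142 + t{\left(-7,9 \right)}\right)^{2} = \left(142 + \frac{-24 - 7 + 13 \cdot 9}{-3 + 9}\right)^{2} = \left(142 + \frac{-24 - 7 + 117}{6}\right)^{2} = \left(142 + \frac{1}{6} \cdot 86\right)^{2} = \left(142 + \frac{43}{3}\right)^{2} = \left(\frac{469}{3}\right)^{2} = \frac{219961}{9}$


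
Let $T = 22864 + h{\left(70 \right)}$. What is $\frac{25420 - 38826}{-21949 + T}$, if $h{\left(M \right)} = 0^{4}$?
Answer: $- \frac{13406}{915} \approx -14.651$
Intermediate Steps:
$h{\left(M \right)} = 0$
$T = 22864$ ($T = 22864 + 0 = 22864$)
$\frac{25420 - 38826}{-21949 + T} = \frac{25420 - 38826}{-21949 + 22864} = - \frac{13406}{915}$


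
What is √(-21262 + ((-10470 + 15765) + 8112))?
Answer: I*√7855 ≈ 88.628*I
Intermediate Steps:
√(-21262 + ((-10470 + 15765) + 8112)) = √(-21262 + (5295 + 8112)) = √(-21262 + 13407) = √(-7855) = I*√7855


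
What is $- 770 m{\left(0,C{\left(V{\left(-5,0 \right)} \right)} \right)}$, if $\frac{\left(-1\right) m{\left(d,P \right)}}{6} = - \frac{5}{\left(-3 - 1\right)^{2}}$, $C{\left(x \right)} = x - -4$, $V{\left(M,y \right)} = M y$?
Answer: $- \frac{5775}{4} \approx -1443.8$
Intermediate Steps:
$C{\left(x \right)} = 4 + x$ ($C{\left(x \right)} = x + 4 = 4 + x$)
$m{\left(d,P \right)} = \frac{15}{8}$ ($m{\left(d,P \right)} = - 6 \left(- \frac{5}{\left(-3 - 1\right)^{2}}\right) = - 6 \left(- \frac{5}{\left(-4\right)^{2}}\right) = - 6 \left(- \frac{5}{16}\right) = - 6 \left(\left(-5\right) \frac{1}{16}\right) = \left(-6\right) \left(- \frac{5}{16}\right) = \frac{15}{8}$)
$- 770 m{\left(0,C{\left(V{\left(-5,0 \right)} \right)} \right)} = \left(-770\right) \frac{15}{8} = - \frac{5775}{4}$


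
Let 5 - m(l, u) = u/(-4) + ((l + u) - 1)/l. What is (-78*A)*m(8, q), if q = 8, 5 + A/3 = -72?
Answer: 369369/4 ≈ 92342.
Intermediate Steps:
A = -231 (A = -15 + 3*(-72) = -15 - 216 = -231)
m(l, u) = 5 + u/4 - (-1 + l + u)/l (m(l, u) = 5 - (u/(-4) + ((l + u) - 1)/l) = 5 - (u*(-¼) + (-1 + l + u)/l) = 5 - (-u/4 + (-1 + l + u)/l) = 5 + (u/4 - (-1 + l + u)/l) = 5 + u/4 - (-1 + l + u)/l)
(-78*A)*m(8, q) = (-78*(-231))*((1 - 1*8 + (¼)*8*(16 + 8))/8) = 18018*((1 - 8 + (¼)*8*24)/8) = 18018*((1 - 8 + 48)/8) = 18018*((⅛)*41) = 18018*(41/8) = 369369/4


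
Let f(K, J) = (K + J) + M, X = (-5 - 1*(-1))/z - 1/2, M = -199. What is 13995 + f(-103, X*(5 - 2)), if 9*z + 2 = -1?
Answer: 27455/2 ≈ 13728.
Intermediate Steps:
z = -⅓ (z = -2/9 + (⅑)*(-1) = -2/9 - ⅑ = -⅓ ≈ -0.33333)
X = 23/2 (X = (-5 - 1*(-1))/(-⅓) - 1/2 = (-5 + 1)*(-3) - 1*½ = -4*(-3) - ½ = 12 - ½ = 23/2 ≈ 11.500)
f(K, J) = -199 + J + K (f(K, J) = (K + J) - 199 = (J + K) - 199 = -199 + J + K)
13995 + f(-103, X*(5 - 2)) = 13995 + (-199 + 23*(5 - 2)/2 - 103) = 13995 + (-199 + (23/2)*3 - 103) = 13995 + (-199 + 69/2 - 103) = 13995 - 535/2 = 27455/2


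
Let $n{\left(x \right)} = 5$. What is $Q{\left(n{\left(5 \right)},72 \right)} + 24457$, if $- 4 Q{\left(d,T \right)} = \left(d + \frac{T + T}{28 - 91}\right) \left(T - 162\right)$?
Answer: $\frac{343253}{14} \approx 24518.0$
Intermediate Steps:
$Q{\left(d,T \right)} = - \frac{\left(-162 + T\right) \left(d - \frac{2 T}{63}\right)}{4}$ ($Q{\left(d,T \right)} = - \frac{\left(d + \frac{T + T}{28 - 91}\right) \left(T - 162\right)}{4} = - \frac{\left(d + \frac{2 T}{-63}\right) \left(-162 + T\right)}{4} = - \frac{\left(d + 2 T \left(- \frac{1}{63}\right)\right) \left(-162 + T\right)}{4} = - \frac{\left(d - \frac{2 T}{63}\right) \left(-162 + T\right)}{4} = - \frac{\left(-162 + T\right) \left(d - \frac{2 T}{63}\right)}{4}$)
$Q{\left(n{\left(5 \right)},72 \right)} + 24457 = \left(\left(- \frac{9}{7}\right) 72 + \frac{72^{2}}{126} + \frac{81}{2} \cdot 5 - 18 \cdot 5\right) + 24457 = \left(- \frac{648}{7} + \frac{1}{126} \cdot 5184 + \frac{405}{2} - 90\right) + 24457 = \left(- \frac{648}{7} + \frac{288}{7} + \frac{405}{2} - 90\right) + 24457 = \frac{855}{14} + 24457 = \frac{343253}{14}$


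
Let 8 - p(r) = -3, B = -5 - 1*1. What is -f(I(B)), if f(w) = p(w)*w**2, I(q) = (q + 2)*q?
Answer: -6336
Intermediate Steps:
B = -6 (B = -5 - 1 = -6)
p(r) = 11 (p(r) = 8 - 1*(-3) = 8 + 3 = 11)
I(q) = q*(2 + q) (I(q) = (2 + q)*q = q*(2 + q))
f(w) = 11*w**2
-f(I(B)) = -11*(-6*(2 - 6))**2 = -11*(-6*(-4))**2 = -11*24**2 = -11*576 = -1*6336 = -6336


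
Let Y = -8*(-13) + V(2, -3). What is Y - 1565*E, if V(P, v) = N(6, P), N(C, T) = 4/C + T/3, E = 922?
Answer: -4328474/3 ≈ -1.4428e+6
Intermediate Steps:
N(C, T) = 4/C + T/3 (N(C, T) = 4/C + T*(1/3) = 4/C + T/3)
V(P, v) = 2/3 + P/3 (V(P, v) = 4/6 + P/3 = 4*(1/6) + P/3 = 2/3 + P/3)
Y = 316/3 (Y = -8*(-13) + (2/3 + (1/3)*2) = 104 + (2/3 + 2/3) = 104 + 4/3 = 316/3 ≈ 105.33)
Y - 1565*E = 316/3 - 1565*922 = 316/3 - 1442930 = -4328474/3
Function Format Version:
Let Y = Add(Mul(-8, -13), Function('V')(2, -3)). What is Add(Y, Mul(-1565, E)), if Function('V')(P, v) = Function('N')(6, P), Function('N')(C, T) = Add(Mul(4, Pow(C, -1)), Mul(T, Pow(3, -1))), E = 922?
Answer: Rational(-4328474, 3) ≈ -1.4428e+6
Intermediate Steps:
Function('N')(C, T) = Add(Mul(4, Pow(C, -1)), Mul(Rational(1, 3), T)) (Function('N')(C, T) = Add(Mul(4, Pow(C, -1)), Mul(T, Rational(1, 3))) = Add(Mul(4, Pow(C, -1)), Mul(Rational(1, 3), T)))
Function('V')(P, v) = Add(Rational(2, 3), Mul(Rational(1, 3), P)) (Function('V')(P, v) = Add(Mul(4, Pow(6, -1)), Mul(Rational(1, 3), P)) = Add(Mul(4, Rational(1, 6)), Mul(Rational(1, 3), P)) = Add(Rational(2, 3), Mul(Rational(1, 3), P)))
Y = Rational(316, 3) (Y = Add(Mul(-8, -13), Add(Rational(2, 3), Mul(Rational(1, 3), 2))) = Add(104, Add(Rational(2, 3), Rational(2, 3))) = Add(104, Rational(4, 3)) = Rational(316, 3) ≈ 105.33)
Add(Y, Mul(-1565, E)) = Add(Rational(316, 3), Mul(-1565, 922)) = Add(Rational(316, 3), -1442930) = Rational(-4328474, 3)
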